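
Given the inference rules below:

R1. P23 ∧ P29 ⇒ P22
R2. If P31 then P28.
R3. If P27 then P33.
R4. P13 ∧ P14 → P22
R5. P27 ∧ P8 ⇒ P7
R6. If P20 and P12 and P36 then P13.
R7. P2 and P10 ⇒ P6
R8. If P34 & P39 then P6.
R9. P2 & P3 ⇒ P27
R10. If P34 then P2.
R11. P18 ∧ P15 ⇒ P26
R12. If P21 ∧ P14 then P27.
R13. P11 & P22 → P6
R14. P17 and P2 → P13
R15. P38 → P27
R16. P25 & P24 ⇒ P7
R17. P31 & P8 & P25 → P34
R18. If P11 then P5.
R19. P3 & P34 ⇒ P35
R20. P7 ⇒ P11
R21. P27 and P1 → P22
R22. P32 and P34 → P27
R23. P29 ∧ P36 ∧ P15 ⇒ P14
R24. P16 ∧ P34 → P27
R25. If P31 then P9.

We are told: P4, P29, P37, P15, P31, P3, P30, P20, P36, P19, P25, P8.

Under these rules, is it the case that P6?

No

Forward chaining from the given facts derives: P28, P34, P35, P14, P9, P2, P27, P33, P7, P11, P5.
Rules concluding P6: R7 needs P10; R8 needs P39; R13 needs P22 — none of these are established.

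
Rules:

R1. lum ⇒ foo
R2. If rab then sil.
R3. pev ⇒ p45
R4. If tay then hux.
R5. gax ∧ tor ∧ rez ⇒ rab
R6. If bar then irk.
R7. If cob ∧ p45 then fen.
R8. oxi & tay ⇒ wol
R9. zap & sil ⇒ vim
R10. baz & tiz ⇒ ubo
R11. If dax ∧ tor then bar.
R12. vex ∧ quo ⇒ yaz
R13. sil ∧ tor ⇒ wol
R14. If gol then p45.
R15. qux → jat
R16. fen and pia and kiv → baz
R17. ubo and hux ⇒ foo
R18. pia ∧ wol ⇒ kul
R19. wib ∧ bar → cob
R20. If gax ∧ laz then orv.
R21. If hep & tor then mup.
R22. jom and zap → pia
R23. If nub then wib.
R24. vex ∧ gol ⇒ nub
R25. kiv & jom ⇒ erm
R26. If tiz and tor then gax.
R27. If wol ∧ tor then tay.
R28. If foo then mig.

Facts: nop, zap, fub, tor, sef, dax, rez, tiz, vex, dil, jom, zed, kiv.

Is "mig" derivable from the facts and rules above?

No

Forward chaining from the given facts derives: bar, pia, erm, gax, rab, irk, sil, vim, wol, kul, tay, hux.
The only rule concluding mig is R28, which needs foo; that is never established.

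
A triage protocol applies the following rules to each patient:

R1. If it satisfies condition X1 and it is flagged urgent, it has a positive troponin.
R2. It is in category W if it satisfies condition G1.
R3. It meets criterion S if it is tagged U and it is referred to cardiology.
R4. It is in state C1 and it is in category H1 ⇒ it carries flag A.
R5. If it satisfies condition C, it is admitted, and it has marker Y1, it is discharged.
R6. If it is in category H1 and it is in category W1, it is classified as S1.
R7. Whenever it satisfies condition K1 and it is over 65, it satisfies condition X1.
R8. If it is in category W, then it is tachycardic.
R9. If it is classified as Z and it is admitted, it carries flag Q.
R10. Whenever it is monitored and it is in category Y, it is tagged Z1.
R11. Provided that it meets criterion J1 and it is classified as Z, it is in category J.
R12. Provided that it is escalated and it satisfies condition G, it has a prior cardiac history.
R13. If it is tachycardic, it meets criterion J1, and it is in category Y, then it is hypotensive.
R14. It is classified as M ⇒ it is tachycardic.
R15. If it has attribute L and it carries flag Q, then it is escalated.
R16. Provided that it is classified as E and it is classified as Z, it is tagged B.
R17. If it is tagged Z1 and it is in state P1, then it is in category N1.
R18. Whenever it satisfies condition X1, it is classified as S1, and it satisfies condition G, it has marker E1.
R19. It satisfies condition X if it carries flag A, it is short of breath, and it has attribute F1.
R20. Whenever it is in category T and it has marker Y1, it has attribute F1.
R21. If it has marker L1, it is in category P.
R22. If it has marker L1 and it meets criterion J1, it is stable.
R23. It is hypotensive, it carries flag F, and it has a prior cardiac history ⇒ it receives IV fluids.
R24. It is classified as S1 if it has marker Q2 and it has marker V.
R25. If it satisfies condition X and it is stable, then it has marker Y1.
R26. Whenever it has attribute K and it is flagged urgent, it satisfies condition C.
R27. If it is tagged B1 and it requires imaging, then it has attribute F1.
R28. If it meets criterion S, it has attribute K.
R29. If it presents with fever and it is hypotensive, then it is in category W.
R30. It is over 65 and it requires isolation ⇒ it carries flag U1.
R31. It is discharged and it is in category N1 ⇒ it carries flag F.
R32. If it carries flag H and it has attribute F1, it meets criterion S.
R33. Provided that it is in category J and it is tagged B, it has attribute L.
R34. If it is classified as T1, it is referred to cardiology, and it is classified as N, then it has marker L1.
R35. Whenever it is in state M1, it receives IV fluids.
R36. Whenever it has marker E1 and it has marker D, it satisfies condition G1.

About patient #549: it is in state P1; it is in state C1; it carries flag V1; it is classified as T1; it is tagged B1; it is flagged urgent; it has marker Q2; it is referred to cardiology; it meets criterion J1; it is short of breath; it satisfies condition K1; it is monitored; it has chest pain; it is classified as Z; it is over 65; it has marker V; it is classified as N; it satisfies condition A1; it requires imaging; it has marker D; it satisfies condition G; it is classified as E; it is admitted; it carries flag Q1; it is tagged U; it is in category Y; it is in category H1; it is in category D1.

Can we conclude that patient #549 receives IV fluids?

Yes

By R3 (it is tagged U, it is referred to cardiology): it meets criterion S.
By R4 (it is in state C1, it is in category H1): it carries flag A.
By R7 (it satisfies condition K1, it is over 65): it satisfies condition X1.
By R9 (it is classified as Z, it is admitted): it carries flag Q.
By R10 (it is monitored, it is in category Y): it is tagged Z1.
By R11 (it meets criterion J1, it is classified as Z): it is in category J.
By R16 (it is classified as E, it is classified as Z): it is tagged B.
By R17 (it is tagged Z1, it is in state P1): it is in category N1.
By R24 (it has marker Q2, it has marker V): it is classified as S1.
By R27 (it is tagged B1, it requires imaging): it has attribute F1.
By R28 (it meets criterion S): it has attribute K.
By R33 (it is in category J, it is tagged B): it has attribute L.
By R34 (it is classified as T1, it is referred to cardiology, it is classified as N): it has marker L1.
By R15 (it has attribute L, it carries flag Q): it is escalated.
By R18 (it satisfies condition X1, it is classified as S1, it satisfies condition G): it has marker E1.
By R19 (it carries flag A, it is short of breath, it has attribute F1): it satisfies condition X.
By R22 (it has marker L1, it meets criterion J1): it is stable.
By R25 (it satisfies condition X, it is stable): it has marker Y1.
By R26 (it has attribute K, it is flagged urgent): it satisfies condition C.
By R36 (it has marker E1, it has marker D): it satisfies condition G1.
By R2 (it satisfies condition G1): it is in category W.
By R5 (it satisfies condition C, it is admitted, it has marker Y1): it is discharged.
By R8 (it is in category W): it is tachycardic.
By R12 (it is escalated, it satisfies condition G): it has a prior cardiac history.
By R13 (it is tachycardic, it meets criterion J1, it is in category Y): it is hypotensive.
By R31 (it is discharged, it is in category N1): it carries flag F.
By R23 (it is hypotensive, it carries flag F, it has a prior cardiac history): it receives IV fluids.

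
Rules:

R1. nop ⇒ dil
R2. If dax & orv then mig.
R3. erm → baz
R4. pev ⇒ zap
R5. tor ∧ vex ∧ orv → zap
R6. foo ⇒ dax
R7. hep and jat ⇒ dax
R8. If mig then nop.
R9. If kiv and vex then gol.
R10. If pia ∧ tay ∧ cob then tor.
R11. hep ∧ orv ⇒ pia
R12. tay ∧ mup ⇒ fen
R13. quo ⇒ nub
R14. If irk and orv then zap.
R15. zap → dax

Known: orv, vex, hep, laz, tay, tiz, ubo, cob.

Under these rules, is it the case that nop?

Yes

pia  (by R11: hep, orv)
tor  (by R10: pia, tay, cob)
zap  (by R5: tor, vex, orv)
dax  (by R15: zap)
mig  (by R2: dax, orv)
nop  (by R8: mig)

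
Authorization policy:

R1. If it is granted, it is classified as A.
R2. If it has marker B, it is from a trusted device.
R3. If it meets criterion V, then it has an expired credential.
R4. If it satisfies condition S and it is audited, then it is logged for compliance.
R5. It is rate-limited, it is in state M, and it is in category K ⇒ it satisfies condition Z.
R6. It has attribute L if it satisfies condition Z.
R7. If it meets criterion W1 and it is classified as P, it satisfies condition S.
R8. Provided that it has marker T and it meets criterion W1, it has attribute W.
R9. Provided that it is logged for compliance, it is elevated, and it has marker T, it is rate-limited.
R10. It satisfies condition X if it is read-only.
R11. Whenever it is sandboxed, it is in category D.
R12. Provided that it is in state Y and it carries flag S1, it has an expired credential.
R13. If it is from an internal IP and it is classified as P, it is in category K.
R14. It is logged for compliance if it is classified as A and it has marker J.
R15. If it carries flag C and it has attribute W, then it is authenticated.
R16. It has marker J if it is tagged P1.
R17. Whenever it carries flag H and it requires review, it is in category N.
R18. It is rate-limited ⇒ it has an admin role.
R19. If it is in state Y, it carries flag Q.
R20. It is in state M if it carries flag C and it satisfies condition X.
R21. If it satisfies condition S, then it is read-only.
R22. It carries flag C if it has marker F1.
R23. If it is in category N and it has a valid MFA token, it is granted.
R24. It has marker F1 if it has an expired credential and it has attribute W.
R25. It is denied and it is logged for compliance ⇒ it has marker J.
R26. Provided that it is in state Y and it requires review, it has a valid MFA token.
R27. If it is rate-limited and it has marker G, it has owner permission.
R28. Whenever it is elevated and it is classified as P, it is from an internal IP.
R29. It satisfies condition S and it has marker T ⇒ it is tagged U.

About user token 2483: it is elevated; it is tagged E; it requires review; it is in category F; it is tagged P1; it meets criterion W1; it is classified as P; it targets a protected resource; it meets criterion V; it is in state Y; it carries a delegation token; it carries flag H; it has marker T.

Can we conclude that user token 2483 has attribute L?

By R3 (it meets criterion V): it has an expired credential.
By R7 (it meets criterion W1, it is classified as P): it satisfies condition S.
By R8 (it has marker T, it meets criterion W1): it has attribute W.
By R16 (it is tagged P1): it has marker J.
By R17 (it carries flag H, it requires review): it is in category N.
By R21 (it satisfies condition S): it is read-only.
By R24 (it has an expired credential, it has attribute W): it has marker F1.
By R26 (it is in state Y, it requires review): it has a valid MFA token.
By R28 (it is elevated, it is classified as P): it is from an internal IP.
By R10 (it is read-only): it satisfies condition X.
By R13 (it is from an internal IP, it is classified as P): it is in category K.
By R22 (it has marker F1): it carries flag C.
By R23 (it is in category N, it has a valid MFA token): it is granted.
By R1 (it is granted): it is classified as A.
By R14 (it is classified as A, it has marker J): it is logged for compliance.
By R20 (it carries flag C, it satisfies condition X): it is in state M.
By R9 (it is logged for compliance, it is elevated, it has marker T): it is rate-limited.
By R5 (it is rate-limited, it is in state M, it is in category K): it satisfies condition Z.
By R6 (it satisfies condition Z): it has attribute L.

Yes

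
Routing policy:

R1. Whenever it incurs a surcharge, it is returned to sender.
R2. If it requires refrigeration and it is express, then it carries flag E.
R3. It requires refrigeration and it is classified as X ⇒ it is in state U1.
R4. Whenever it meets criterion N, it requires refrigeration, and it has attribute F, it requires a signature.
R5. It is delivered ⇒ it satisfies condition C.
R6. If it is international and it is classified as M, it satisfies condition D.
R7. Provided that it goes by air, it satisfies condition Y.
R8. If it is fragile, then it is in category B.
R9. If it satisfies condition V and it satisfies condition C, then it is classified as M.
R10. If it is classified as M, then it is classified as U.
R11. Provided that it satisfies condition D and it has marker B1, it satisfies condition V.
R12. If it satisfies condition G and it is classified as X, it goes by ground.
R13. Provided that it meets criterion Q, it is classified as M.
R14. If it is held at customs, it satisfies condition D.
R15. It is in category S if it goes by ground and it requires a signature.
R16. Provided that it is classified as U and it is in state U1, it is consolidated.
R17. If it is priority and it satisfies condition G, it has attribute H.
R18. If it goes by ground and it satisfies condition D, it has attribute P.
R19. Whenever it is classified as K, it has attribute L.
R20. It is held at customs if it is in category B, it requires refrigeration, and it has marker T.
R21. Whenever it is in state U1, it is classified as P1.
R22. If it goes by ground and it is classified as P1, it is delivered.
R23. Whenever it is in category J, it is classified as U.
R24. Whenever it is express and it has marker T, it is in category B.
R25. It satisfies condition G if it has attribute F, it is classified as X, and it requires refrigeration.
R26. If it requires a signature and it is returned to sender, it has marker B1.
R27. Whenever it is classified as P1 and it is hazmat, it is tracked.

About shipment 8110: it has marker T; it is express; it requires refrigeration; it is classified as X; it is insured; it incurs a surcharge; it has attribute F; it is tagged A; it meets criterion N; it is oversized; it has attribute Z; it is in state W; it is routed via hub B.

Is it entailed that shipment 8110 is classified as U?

Yes

By R1 (it incurs a surcharge): it is returned to sender.
By R3 (it requires refrigeration, it is classified as X): it is in state U1.
By R4 (it meets criterion N, it requires refrigeration, it has attribute F): it requires a signature.
By R21 (it is in state U1): it is classified as P1.
By R24 (it is express, it has marker T): it is in category B.
By R25 (it has attribute F, it is classified as X, it requires refrigeration): it satisfies condition G.
By R26 (it requires a signature, it is returned to sender): it has marker B1.
By R12 (it satisfies condition G, it is classified as X): it goes by ground.
By R20 (it is in category B, it requires refrigeration, it has marker T): it is held at customs.
By R22 (it goes by ground, it is classified as P1): it is delivered.
By R5 (it is delivered): it satisfies condition C.
By R14 (it is held at customs): it satisfies condition D.
By R11 (it satisfies condition D, it has marker B1): it satisfies condition V.
By R9 (it satisfies condition V, it satisfies condition C): it is classified as M.
By R10 (it is classified as M): it is classified as U.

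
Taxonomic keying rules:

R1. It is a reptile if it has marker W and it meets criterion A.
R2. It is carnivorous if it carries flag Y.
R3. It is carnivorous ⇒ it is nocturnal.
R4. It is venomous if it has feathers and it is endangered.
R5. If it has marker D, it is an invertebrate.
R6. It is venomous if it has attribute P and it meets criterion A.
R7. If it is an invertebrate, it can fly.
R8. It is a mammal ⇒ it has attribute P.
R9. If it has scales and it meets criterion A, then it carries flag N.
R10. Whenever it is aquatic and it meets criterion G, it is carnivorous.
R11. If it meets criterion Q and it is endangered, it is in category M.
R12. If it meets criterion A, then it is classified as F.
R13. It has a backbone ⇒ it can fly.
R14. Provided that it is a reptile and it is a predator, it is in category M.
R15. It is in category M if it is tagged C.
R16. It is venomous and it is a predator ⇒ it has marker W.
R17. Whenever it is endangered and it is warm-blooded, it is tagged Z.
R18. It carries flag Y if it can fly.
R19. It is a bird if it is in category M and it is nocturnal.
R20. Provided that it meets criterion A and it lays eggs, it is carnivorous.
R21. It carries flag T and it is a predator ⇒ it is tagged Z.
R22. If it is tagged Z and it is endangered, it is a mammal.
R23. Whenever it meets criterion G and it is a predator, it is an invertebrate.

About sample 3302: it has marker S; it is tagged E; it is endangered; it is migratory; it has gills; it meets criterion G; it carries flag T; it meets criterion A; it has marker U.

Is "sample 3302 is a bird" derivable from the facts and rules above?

Forward chaining from the given facts derives: is classified as F.
The only rule concluding "it is a bird" is R19, which needs "it is in category M"; that is never established.

No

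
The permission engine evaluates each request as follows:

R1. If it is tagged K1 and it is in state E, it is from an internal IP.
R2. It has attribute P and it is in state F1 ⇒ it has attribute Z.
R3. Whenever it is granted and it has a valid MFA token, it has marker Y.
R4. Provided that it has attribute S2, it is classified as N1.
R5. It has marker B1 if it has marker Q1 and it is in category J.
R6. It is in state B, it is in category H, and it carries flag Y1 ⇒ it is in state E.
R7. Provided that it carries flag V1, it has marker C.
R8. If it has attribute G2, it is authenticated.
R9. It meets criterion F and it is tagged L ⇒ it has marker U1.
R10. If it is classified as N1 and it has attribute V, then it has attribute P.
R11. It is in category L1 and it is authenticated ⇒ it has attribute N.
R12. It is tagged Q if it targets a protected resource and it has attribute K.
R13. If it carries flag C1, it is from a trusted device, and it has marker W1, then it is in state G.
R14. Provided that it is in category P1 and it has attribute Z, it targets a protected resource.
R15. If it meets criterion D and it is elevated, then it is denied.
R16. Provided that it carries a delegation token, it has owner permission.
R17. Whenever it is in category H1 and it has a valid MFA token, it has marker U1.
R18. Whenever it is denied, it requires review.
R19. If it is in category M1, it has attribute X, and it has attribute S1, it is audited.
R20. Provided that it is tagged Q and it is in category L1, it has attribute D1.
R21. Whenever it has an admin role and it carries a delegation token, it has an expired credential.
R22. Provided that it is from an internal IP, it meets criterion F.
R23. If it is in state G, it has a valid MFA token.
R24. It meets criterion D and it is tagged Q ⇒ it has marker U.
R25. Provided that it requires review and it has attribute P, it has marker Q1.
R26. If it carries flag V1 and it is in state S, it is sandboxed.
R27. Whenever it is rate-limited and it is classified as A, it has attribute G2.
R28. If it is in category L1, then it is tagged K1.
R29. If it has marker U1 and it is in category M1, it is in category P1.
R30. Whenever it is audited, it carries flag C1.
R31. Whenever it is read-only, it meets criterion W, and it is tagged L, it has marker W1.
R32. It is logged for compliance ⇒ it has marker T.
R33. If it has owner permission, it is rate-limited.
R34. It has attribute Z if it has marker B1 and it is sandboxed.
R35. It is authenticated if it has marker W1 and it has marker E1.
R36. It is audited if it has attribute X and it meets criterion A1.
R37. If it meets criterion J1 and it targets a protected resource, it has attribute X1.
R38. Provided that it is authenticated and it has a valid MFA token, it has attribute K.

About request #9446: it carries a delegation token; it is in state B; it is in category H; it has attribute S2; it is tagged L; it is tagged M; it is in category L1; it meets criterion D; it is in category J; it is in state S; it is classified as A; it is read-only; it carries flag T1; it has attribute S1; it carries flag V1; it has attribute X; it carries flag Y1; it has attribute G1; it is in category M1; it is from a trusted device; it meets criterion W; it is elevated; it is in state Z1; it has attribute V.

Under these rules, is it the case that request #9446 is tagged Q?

Yes

By R4 (it has attribute S2): it is classified as N1.
By R6 (it is in state B, it is in category H, it carries flag Y1): it is in state E.
By R10 (it is classified as N1, it has attribute V): it has attribute P.
By R15 (it meets criterion D, it is elevated): it is denied.
By R16 (it carries a delegation token): it has owner permission.
By R18 (it is denied): it requires review.
By R19 (it is in category M1, it has attribute X, it has attribute S1): it is audited.
By R25 (it requires review, it has attribute P): it has marker Q1.
By R26 (it carries flag V1, it is in state S): it is sandboxed.
By R28 (it is in category L1): it is tagged K1.
By R30 (it is audited): it carries flag C1.
By R31 (it is read-only, it meets criterion W, it is tagged L): it has marker W1.
By R33 (it has owner permission): it is rate-limited.
By R1 (it is tagged K1, it is in state E): it is from an internal IP.
By R5 (it has marker Q1, it is in category J): it has marker B1.
By R13 (it carries flag C1, it is from a trusted device, it has marker W1): it is in state G.
By R22 (it is from an internal IP): it meets criterion F.
By R23 (it is in state G): it has a valid MFA token.
By R27 (it is rate-limited, it is classified as A): it has attribute G2.
By R34 (it has marker B1, it is sandboxed): it has attribute Z.
By R8 (it has attribute G2): it is authenticated.
By R9 (it meets criterion F, it is tagged L): it has marker U1.
By R29 (it has marker U1, it is in category M1): it is in category P1.
By R38 (it is authenticated, it has a valid MFA token): it has attribute K.
By R14 (it is in category P1, it has attribute Z): it targets a protected resource.
By R12 (it targets a protected resource, it has attribute K): it is tagged Q.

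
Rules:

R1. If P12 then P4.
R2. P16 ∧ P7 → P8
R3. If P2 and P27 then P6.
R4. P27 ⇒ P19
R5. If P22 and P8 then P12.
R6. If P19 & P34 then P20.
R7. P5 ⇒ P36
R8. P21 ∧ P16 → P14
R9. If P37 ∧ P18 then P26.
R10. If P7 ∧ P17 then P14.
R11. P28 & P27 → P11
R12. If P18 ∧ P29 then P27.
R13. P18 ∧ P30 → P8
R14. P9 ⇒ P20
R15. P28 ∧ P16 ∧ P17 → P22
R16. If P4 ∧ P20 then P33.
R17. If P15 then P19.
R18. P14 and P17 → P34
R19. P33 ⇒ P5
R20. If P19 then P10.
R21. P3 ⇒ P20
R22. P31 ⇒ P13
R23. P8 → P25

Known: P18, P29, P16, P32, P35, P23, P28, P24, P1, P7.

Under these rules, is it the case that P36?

No

Forward chaining from the given facts derives: P8, P27, P25, P19, P11, P10.
The only rule concluding P36 is R7, which needs P5; that is never established.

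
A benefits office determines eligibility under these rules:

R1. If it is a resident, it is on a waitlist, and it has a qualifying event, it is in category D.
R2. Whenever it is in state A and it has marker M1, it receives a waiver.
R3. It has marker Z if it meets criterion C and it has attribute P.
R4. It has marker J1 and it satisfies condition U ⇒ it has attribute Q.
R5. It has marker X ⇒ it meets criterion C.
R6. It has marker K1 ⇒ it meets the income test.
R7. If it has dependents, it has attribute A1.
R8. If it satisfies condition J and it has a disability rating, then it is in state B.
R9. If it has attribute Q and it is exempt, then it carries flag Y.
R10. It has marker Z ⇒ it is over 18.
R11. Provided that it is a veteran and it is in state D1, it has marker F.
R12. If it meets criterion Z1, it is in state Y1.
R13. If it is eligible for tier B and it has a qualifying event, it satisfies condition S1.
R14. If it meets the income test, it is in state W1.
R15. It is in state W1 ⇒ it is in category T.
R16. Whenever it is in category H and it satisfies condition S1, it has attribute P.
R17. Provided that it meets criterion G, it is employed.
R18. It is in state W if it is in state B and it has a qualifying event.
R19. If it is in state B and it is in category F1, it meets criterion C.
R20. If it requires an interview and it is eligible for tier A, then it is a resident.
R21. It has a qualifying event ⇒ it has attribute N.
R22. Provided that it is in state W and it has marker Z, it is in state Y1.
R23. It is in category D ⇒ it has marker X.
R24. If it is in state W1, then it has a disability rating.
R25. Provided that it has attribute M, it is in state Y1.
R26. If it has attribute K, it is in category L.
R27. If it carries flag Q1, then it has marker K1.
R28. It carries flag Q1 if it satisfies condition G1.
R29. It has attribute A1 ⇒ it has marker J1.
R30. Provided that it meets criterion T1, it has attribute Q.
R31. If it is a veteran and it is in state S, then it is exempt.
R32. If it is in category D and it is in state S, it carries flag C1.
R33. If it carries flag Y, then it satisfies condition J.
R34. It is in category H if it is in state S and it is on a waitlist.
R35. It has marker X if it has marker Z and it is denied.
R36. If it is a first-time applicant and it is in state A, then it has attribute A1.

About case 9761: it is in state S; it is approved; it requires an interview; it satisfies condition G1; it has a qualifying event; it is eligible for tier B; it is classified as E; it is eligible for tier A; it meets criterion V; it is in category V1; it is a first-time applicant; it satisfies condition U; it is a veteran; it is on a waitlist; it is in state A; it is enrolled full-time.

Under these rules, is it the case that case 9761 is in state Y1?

By R13 (it is eligible for tier B, it has a qualifying event): it satisfies condition S1.
By R20 (it requires an interview, it is eligible for tier A): it is a resident.
By R28 (it satisfies condition G1): it carries flag Q1.
By R31 (it is a veteran, it is in state S): it is exempt.
By R34 (it is in state S, it is on a waitlist): it is in category H.
By R36 (it is a first-time applicant, it is in state A): it has attribute A1.
By R1 (it is a resident, it is on a waitlist, it has a qualifying event): it is in category D.
By R16 (it is in category H, it satisfies condition S1): it has attribute P.
By R23 (it is in category D): it has marker X.
By R27 (it carries flag Q1): it has marker K1.
By R29 (it has attribute A1): it has marker J1.
By R4 (it has marker J1, it satisfies condition U): it has attribute Q.
By R5 (it has marker X): it meets criterion C.
By R6 (it has marker K1): it meets the income test.
By R9 (it has attribute Q, it is exempt): it carries flag Y.
By R14 (it meets the income test): it is in state W1.
By R24 (it is in state W1): it has a disability rating.
By R33 (it carries flag Y): it satisfies condition J.
By R3 (it meets criterion C, it has attribute P): it has marker Z.
By R8 (it satisfies condition J, it has a disability rating): it is in state B.
By R18 (it is in state B, it has a qualifying event): it is in state W.
By R22 (it is in state W, it has marker Z): it is in state Y1.

Yes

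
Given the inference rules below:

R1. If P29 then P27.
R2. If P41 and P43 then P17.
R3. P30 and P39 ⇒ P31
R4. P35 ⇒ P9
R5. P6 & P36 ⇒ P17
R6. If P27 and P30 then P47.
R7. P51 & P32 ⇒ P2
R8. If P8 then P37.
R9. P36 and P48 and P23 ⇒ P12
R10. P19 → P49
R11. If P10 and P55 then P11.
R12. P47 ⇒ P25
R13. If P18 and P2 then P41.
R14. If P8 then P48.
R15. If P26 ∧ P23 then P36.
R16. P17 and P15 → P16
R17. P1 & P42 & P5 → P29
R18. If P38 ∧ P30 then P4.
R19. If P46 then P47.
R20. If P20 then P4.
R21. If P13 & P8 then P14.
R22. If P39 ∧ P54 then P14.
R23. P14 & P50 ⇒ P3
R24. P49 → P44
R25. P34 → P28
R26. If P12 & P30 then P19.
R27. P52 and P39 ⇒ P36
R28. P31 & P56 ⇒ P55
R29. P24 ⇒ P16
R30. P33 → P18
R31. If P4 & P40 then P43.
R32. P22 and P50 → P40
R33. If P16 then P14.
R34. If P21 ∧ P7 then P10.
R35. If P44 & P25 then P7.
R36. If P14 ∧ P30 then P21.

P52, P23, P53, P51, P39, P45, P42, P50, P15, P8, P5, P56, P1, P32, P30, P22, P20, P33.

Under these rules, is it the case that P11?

P31  (by R3: P30, P39)
P2  (by R7: P51, P32)
P48  (by R14: P8)
P29  (by R17: P1, P42, P5)
P4  (by R20: P20)
P36  (by R27: P52, P39)
P55  (by R28: P31, P56)
P18  (by R30: P33)
P40  (by R32: P22, P50)
P27  (by R1: P29)
P47  (by R6: P27, P30)
P12  (by R9: P36, P48, P23)
P25  (by R12: P47)
P41  (by R13: P18, P2)
P19  (by R26: P12, P30)
P43  (by R31: P4, P40)
P17  (by R2: P41, P43)
P49  (by R10: P19)
P16  (by R16: P17, P15)
P44  (by R24: P49)
P14  (by R33: P16)
P7  (by R35: P44, P25)
P21  (by R36: P14, P30)
P10  (by R34: P21, P7)
P11  (by R11: P10, P55)

Yes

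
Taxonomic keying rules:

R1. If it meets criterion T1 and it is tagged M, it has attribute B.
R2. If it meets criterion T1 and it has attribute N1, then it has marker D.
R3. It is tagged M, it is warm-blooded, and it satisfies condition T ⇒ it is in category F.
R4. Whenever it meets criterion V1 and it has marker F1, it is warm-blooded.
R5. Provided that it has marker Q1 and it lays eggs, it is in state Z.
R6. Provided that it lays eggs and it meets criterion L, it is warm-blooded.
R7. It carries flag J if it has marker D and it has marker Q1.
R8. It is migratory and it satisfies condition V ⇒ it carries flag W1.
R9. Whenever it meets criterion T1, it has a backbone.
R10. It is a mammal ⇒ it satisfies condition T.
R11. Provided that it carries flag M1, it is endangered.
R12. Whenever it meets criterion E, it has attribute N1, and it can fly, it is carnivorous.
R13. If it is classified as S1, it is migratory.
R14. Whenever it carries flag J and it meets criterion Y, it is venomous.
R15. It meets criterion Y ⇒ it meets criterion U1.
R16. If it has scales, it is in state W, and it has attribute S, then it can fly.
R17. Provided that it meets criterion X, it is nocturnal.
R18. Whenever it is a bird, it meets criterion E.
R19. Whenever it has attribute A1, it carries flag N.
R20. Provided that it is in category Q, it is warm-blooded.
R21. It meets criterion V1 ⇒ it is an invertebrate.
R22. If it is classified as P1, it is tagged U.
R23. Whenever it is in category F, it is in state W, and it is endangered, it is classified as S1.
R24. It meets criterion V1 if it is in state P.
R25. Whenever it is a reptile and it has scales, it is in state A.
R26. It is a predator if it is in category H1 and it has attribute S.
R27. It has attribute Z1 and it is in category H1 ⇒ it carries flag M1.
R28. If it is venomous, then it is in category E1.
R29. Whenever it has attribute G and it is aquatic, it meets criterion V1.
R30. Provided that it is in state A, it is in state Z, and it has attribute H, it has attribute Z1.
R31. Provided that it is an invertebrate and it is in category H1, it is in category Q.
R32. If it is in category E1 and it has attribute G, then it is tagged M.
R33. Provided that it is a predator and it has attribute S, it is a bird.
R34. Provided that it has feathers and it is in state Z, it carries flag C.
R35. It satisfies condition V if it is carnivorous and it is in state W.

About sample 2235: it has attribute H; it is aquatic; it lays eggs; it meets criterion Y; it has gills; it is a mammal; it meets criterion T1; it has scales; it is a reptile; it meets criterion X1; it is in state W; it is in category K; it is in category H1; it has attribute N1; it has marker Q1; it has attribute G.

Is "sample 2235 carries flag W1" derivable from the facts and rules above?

Forward chaining from the given facts derives: has marker D, is in state Z, carries flag J, has a backbone, satisfies condition T, is venomous, meets criterion U1, is in state A, is in category E1, meets criterion V1, has attribute Z1, is tagged M, has attribute B, is an invertebrate, carries flag M1, is in category Q, is endangered, is warm-blooded, is in category F, is classified as S1, is migratory.
The only rule concluding "it carries flag W1" is R8, which needs "it satisfies condition V"; that is never established.

No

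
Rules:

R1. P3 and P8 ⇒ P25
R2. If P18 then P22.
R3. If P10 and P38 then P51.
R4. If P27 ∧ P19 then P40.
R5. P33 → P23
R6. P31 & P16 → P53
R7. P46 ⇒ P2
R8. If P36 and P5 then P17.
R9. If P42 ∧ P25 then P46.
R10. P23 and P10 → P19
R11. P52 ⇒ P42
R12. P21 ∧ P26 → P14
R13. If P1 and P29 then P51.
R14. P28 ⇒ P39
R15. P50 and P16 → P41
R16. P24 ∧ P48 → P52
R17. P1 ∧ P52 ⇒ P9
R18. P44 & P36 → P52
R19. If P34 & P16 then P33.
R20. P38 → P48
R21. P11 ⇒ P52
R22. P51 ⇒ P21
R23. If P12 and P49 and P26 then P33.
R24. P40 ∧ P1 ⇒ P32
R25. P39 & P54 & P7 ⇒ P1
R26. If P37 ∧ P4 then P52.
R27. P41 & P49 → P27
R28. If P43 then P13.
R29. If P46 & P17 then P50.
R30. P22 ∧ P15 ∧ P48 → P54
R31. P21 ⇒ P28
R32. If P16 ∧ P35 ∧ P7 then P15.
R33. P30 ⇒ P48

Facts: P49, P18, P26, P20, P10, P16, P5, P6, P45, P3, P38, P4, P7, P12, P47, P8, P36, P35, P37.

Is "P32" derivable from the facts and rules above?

Yes

P25  (by R1: P3, P8)
P22  (by R2: P18)
P51  (by R3: P10, P38)
P17  (by R8: P36, P5)
P48  (by R20: P38)
P21  (by R22: P51)
P33  (by R23: P12, P49, P26)
P52  (by R26: P37, P4)
P28  (by R31: P21)
P15  (by R32: P16, P35, P7)
P23  (by R5: P33)
P19  (by R10: P23, P10)
P42  (by R11: P52)
P39  (by R14: P28)
P54  (by R30: P22, P15, P48)
P46  (by R9: P42, P25)
P1  (by R25: P39, P54, P7)
P50  (by R29: P46, P17)
P41  (by R15: P50, P16)
P27  (by R27: P41, P49)
P40  (by R4: P27, P19)
P32  (by R24: P40, P1)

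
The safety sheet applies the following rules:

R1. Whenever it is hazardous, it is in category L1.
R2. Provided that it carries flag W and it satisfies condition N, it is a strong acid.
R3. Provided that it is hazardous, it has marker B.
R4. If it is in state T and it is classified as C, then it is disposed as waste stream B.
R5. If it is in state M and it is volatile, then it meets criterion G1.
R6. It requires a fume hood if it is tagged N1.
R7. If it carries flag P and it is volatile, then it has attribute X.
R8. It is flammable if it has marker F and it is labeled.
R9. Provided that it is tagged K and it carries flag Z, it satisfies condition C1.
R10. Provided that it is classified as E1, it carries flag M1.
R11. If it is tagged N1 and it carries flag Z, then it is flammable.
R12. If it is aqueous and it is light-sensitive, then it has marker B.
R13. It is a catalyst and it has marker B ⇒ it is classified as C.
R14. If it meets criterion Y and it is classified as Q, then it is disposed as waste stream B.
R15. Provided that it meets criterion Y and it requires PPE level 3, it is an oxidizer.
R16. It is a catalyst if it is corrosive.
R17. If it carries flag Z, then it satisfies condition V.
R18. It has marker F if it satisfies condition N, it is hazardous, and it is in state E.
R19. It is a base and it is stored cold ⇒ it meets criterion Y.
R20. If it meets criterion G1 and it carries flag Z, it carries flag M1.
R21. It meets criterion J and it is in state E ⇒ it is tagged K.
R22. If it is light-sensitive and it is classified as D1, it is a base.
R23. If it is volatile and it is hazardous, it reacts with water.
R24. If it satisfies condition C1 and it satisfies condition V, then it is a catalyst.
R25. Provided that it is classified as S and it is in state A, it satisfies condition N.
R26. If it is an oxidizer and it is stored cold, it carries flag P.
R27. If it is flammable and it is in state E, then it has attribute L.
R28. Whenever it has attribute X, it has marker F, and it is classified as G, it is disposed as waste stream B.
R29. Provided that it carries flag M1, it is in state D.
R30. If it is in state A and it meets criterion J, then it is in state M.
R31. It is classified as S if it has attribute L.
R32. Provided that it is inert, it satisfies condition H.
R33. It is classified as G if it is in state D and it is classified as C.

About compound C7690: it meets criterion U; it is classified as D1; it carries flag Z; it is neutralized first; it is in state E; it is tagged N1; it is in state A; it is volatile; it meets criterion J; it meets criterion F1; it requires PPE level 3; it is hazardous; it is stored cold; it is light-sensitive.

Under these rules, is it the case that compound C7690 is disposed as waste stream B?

By R3 (it is hazardous): it has marker B.
By R11 (it is tagged N1, it carries flag Z): it is flammable.
By R17 (it carries flag Z): it satisfies condition V.
By R21 (it meets criterion J, it is in state E): it is tagged K.
By R22 (it is light-sensitive, it is classified as D1): it is a base.
By R27 (it is flammable, it is in state E): it has attribute L.
By R30 (it is in state A, it meets criterion J): it is in state M.
By R31 (it has attribute L): it is classified as S.
By R5 (it is in state M, it is volatile): it meets criterion G1.
By R9 (it is tagged K, it carries flag Z): it satisfies condition C1.
By R19 (it is a base, it is stored cold): it meets criterion Y.
By R20 (it meets criterion G1, it carries flag Z): it carries flag M1.
By R24 (it satisfies condition C1, it satisfies condition V): it is a catalyst.
By R25 (it is classified as S, it is in state A): it satisfies condition N.
By R29 (it carries flag M1): it is in state D.
By R13 (it is a catalyst, it has marker B): it is classified as C.
By R15 (it meets criterion Y, it requires PPE level 3): it is an oxidizer.
By R18 (it satisfies condition N, it is hazardous, it is in state E): it has marker F.
By R26 (it is an oxidizer, it is stored cold): it carries flag P.
By R33 (it is in state D, it is classified as C): it is classified as G.
By R7 (it carries flag P, it is volatile): it has attribute X.
By R28 (it has attribute X, it has marker F, it is classified as G): it is disposed as waste stream B.

Yes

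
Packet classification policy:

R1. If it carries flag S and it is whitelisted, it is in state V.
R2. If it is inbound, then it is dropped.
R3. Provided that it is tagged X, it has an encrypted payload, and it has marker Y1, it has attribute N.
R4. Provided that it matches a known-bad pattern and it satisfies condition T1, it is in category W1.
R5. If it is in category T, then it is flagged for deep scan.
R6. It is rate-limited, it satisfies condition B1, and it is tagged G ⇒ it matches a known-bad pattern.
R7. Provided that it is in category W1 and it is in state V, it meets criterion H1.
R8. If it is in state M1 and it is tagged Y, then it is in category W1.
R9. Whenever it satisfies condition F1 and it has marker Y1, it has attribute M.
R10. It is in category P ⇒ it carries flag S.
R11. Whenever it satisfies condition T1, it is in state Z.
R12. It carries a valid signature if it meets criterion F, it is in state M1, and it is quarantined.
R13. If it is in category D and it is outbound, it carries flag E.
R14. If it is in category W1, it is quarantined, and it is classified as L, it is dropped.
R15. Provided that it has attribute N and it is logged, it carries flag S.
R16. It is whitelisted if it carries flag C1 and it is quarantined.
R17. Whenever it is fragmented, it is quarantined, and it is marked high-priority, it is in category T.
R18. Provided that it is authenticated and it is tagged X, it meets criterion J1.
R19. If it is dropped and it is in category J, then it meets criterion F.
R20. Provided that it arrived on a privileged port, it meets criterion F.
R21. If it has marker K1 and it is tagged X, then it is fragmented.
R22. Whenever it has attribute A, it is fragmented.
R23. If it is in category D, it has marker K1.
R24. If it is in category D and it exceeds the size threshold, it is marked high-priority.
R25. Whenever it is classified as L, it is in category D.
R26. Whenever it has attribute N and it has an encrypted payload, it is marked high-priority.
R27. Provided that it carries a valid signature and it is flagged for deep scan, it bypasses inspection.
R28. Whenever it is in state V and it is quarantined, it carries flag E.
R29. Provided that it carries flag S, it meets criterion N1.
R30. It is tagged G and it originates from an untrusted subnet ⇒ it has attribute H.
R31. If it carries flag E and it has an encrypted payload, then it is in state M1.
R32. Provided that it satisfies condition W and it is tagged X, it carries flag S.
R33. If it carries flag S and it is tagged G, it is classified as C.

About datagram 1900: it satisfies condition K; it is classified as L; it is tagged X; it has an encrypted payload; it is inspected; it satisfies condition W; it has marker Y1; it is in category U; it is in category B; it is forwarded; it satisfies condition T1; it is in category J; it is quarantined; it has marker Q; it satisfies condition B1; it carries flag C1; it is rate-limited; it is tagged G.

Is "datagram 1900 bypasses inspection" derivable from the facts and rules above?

By R3 (it is tagged X, it has an encrypted payload, it has marker Y1): it has attribute N.
By R6 (it is rate-limited, it satisfies condition B1, it is tagged G): it matches a known-bad pattern.
By R16 (it carries flag C1, it is quarantined): it is whitelisted.
By R25 (it is classified as L): it is in category D.
By R26 (it has attribute N, it has an encrypted payload): it is marked high-priority.
By R32 (it satisfies condition W, it is tagged X): it carries flag S.
By R1 (it carries flag S, it is whitelisted): it is in state V.
By R4 (it matches a known-bad pattern, it satisfies condition T1): it is in category W1.
By R14 (it is in category W1, it is quarantined, it is classified as L): it is dropped.
By R19 (it is dropped, it is in category J): it meets criterion F.
By R23 (it is in category D): it has marker K1.
By R28 (it is in state V, it is quarantined): it carries flag E.
By R31 (it carries flag E, it has an encrypted payload): it is in state M1.
By R12 (it meets criterion F, it is in state M1, it is quarantined): it carries a valid signature.
By R21 (it has marker K1, it is tagged X): it is fragmented.
By R17 (it is fragmented, it is quarantined, it is marked high-priority): it is in category T.
By R5 (it is in category T): it is flagged for deep scan.
By R27 (it carries a valid signature, it is flagged for deep scan): it bypasses inspection.

Yes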